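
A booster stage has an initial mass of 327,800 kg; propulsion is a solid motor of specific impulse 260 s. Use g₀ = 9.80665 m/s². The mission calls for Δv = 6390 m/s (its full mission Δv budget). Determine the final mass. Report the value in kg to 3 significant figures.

v_e = Isp · g₀ = 260 × 9.80665 = 2549.7 m/s.
From the ideal rocket equation, m₀/m_f = exp(Δv / v_e) = exp(6390 / 2549.7) = exp(2.5061) = 12.2576.
m_f = m₀ / 12.2576 = 327,800 / 12.2576 = 26,742.6 kg.

final mass ≈ 26700 kg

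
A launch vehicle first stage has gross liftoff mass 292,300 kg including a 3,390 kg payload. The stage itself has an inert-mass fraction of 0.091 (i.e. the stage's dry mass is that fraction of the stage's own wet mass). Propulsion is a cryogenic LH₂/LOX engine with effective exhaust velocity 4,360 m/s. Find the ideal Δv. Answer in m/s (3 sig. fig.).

Stage wet mass = m₀ − payload = 292,300 − 3,390 = 288,910 kg.
Stage dry mass = ε × stage wet mass = 0.091 × 288,910 = 26,290.8 kg.
Burnout mass m_f = stage dry + payload = 26,290.8 + 3,390 = 29,680.8 kg.
Rocket equation: Δv = v_e · ln(292,300/29,680.8) = 4360.0 × ln(9.848) = 4360.0 × 2.2873 ≈ 9973 m/s.

Δv ≈ 9970 m/s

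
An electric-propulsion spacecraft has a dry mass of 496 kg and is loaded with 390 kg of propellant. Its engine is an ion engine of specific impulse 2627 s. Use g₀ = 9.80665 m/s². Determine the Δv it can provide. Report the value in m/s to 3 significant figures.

Δv ≈ 14900 m/s

v_e = Isp · g₀ = 2627 × 9.80665 = 25762.1 m/s.
m₀ = m_dry + m_prop = 496 + 390 = 886 kg.
Δv = v_e · ln(m₀/m_f) = 25762.1 × ln(1.786) = 25762.1 × 0.5801 ≈ 14945.6 m/s.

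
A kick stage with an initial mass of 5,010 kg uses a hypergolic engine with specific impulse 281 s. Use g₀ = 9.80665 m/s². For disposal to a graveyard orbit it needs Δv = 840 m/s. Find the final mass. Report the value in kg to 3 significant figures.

final mass ≈ 3690 kg

v_e = Isp · g₀ = 281 × 9.80665 = 2755.7 m/s.
By the Tsiolkovsky rocket equation, m₀/m_f = exp(Δv / v_e) = exp(840 / 2755.7) = exp(0.3048) = 1.3564.
m_f = m₀ / 1.3564 = 5,010 / 1.3564 = 3,693.6 kg.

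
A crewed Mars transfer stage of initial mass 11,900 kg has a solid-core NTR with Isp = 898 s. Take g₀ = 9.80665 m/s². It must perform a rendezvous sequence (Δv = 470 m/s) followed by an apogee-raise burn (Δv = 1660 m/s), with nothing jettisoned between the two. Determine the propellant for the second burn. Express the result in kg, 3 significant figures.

propellant for the second burn ≈ 1940 kg

v_e = Isp · g₀ = 898 × 9.80665 = 8806.4 m/s.
After the first burn: m = 11900 × exp(−470/8806.4) = 11900 × 0.94803 = 11,281.6 kg.
After the second burn: m = 11,281.6 × exp(−1660/8806.4) = 11,281.6 × 0.82820 = 9,343.42 kg.
Second-burn propellant = 11,281.6 − 9,343.42 = 1,938.18 kg.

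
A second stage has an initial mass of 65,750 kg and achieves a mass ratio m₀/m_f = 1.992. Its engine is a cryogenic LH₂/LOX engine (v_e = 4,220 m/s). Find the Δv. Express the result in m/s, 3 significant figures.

Δv = v_e · ln(1.992) = 4220.0 × 0.6891 ≈ 2908.2 m/s.

Δv ≈ 2910 m/s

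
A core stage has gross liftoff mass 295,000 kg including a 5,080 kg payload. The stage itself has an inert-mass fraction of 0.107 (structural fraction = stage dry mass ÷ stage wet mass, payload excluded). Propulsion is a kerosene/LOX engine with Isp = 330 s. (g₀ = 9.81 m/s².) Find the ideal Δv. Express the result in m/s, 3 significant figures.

Stage wet mass = m₀ − payload = 295,000 − 5,080 = 289,920 kg.
Stage dry mass = ε × stage wet mass = 0.107 × 289,920 = 31,021.4 kg.
Burnout mass m_f = stage dry + payload = 31,021.4 + 5,080 = 36,101.4 kg.
v_e = Isp · g₀ = 330 × 9.81 = 3237.3 m/s.
From the ideal rocket equation, Δv = v_e · ln(295,000/36,101.4) = 3237.3 × ln(8.171) = 3237.3 × 2.1006 ≈ 6800 m/s.

Δv ≈ 6800 m/s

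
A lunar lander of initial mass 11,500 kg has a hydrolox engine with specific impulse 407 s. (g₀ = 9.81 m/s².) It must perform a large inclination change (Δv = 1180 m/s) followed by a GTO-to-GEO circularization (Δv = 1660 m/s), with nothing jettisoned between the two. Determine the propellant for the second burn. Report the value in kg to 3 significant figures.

v_e = Isp · g₀ = 407 × 9.81 = 3992.7 m/s.
After the first burn: m = 11500 × exp(−1180/3992.7) = 11500 × 0.74413 = 8,557.5 kg.
After the second burn: m = 8,557.5 × exp(−1660/3992.7) = 8,557.5 × 0.65984 = 5,646.58 kg.
Second-burn propellant = 8,557.5 − 5,646.58 = 2,910.92 kg.

propellant for the second burn ≈ 2910 kg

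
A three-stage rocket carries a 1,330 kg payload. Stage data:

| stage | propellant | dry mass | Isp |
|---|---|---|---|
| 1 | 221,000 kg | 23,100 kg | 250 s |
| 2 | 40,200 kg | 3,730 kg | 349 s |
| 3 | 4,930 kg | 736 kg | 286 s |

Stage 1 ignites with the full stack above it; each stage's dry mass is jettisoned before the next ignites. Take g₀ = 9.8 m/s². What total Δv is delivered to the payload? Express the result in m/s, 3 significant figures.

Ignition mass of stage 1 = 221,000+23,100 + 40,200+3,730 + 4,930+736 + 1,330 = 295,026 kg.
Stage 1: m₀ = 295,026 kg, m_f = 295,026 − 221,000 = 74,026 kg; Δv = 250×9.8×ln(3.985) = 2450.0×1.3826 ≈ 3387 m/s.
Stage 2: m₀ = 50,926 kg, m_f = 50,926 − 40,200 = 10,726 kg; Δv = 349×9.8×ln(4.748) = 3420.2×1.5577 ≈ 5328 m/s.
Stage 3: m₀ = 6,996 kg, m_f = 6,996 − 4,930 = 2,066 kg; Δv = 286×9.8×ln(3.386) = 2802.8×1.2197 ≈ 3419 m/s.
Total Δv = 3387 + 5328 + 3419 = 12134 m/s.

Δv ≈ 12100 m/s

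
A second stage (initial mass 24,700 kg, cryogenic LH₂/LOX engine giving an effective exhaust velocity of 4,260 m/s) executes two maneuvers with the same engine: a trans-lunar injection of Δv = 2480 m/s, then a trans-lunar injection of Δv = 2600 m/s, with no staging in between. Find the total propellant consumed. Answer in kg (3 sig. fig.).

After the first burn: m = 24700 × exp(−2480/4260.0) = 24700 × 0.55869 = 13,799.6 kg.
After the second burn: m = 13,799.6 × exp(−2600/4260.0) = 13,799.6 × 0.54317 = 7,495.53 kg.
Total propellant = m₀ − m_final = 24700 − 7,495.53 = 17,204.47 kg.

total propellant consumed ≈ 17200 kg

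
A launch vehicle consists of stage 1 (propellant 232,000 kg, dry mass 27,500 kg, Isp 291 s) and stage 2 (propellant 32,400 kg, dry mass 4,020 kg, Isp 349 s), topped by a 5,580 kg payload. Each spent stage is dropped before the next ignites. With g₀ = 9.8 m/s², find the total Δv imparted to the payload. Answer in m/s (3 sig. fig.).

Ignition mass of stage 1 = 232,000+27,500 + 32,400+4,020 + 5,580 = 301,500 kg.
Stage 1: m₀ = 301,500 kg, m_f = 301,500 − 232,000 = 69,500 kg; Δv = 291×9.8×ln(4.338) = 2851.8×1.4674 ≈ 4185 m/s.
Stage 2: m₀ = 42,000 kg, m_f = 42,000 − 32,400 = 9,600 kg; Δv = 349×9.8×ln(4.375) = 3420.2×1.4759 ≈ 5048 m/s.
Total Δv = 4185 + 5048 = 9233 m/s.

Δv ≈ 9230 m/s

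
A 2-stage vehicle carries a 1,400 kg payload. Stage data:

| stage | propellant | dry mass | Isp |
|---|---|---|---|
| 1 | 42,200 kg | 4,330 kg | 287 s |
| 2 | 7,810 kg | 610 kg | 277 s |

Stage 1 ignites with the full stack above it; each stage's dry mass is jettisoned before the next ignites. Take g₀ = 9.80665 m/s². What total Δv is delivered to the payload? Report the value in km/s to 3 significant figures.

Ignition mass of stage 1 = 42,200+4,330 + 7,810+610 + 1,400 = 56,350 kg.
Stage 1: m₀ = 56,350 kg, m_f = 56,350 − 42,200 = 14,150 kg; Δv = 287×9.80665×ln(3.982) = 2814.5×1.3819 ≈ 3889 m/s.
Stage 2: m₀ = 9,820 kg, m_f = 9,820 − 7,810 = 2,010 kg; Δv = 277×9.80665×ln(4.886) = 2716.4×1.5863 ≈ 4309 m/s.
Total Δv = 3889 + 4309 = 8198 m/s.

Δv ≈ 8.20 km/s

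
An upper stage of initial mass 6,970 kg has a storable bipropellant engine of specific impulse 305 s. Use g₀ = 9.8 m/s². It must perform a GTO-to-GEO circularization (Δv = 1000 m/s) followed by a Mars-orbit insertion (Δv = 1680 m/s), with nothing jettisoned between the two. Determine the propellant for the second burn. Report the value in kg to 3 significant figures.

propellant for the second burn ≈ 2140 kg

v_e = Isp · g₀ = 305 × 9.8 = 2989.0 m/s.
After the first burn: m = 6970 × exp(−1000/2989.0) = 6970 × 0.71565 = 4,988.08 kg.
After the second burn: m = 4,988.08 × exp(−1680/2989.0) = 4,988.08 × 0.57003 = 2,843.36 kg.
Second-burn propellant = 4,988.08 − 2,843.36 = 2,144.72 kg.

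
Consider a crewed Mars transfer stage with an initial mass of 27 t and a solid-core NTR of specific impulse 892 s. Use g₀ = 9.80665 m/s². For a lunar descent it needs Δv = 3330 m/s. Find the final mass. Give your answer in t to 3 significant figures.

v_e = Isp · g₀ = 892 × 9.80665 = 8747.5 m/s.
Rocket equation: m₀/m_f = exp(Δv / v_e) = exp(3330 / 8747.5) = exp(0.3807) = 1.4633.
m_f = m₀ / 1.4633 = 27 / 1.4633 = 18.4514 t.

final mass ≈ 18.5 t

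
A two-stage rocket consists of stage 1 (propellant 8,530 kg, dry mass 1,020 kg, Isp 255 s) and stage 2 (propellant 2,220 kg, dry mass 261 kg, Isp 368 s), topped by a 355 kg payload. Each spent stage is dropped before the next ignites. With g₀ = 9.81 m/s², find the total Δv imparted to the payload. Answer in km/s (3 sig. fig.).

Ignition mass of stage 1 = 8,530+1,020 + 2,220+261 + 355 = 12,386 kg.
Stage 1: m₀ = 12,386 kg, m_f = 12,386 − 8,530 = 3,856 kg; Δv = 255×9.81×ln(3.212) = 2501.6×1.1669 ≈ 2919 m/s.
Stage 2: m₀ = 2,836 kg, m_f = 2,836 − 2,220 = 616 kg; Δv = 368×9.81×ln(4.604) = 3610.1×1.5269 ≈ 5512 m/s.
Total Δv = 2919 + 5512 = 8431 m/s.

Δv ≈ 8.43 km/s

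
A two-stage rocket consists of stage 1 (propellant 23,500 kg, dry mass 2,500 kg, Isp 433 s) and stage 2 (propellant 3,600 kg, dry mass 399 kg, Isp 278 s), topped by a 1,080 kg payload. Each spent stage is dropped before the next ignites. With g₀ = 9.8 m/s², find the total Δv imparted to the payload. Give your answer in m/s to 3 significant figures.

Δv ≈ 9350 m/s

Ignition mass of stage 1 = 23,500+2,500 + 3,600+399 + 1,080 = 31,079 kg.
Stage 1: m₀ = 31,079 kg, m_f = 31,079 − 23,500 = 7,579 kg; Δv = 433×9.8×ln(4.101) = 4243.4×1.4112 ≈ 5988 m/s.
Stage 2: m₀ = 5,079 kg, m_f = 5,079 − 3,600 = 1,479 kg; Δv = 278×9.8×ln(3.434) = 2724.4×1.2337 ≈ 3361 m/s.
Total Δv = 5988 + 3361 = 9349 m/s.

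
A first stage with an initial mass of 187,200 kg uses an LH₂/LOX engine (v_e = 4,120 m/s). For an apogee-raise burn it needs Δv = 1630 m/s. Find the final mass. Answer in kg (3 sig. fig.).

m₀/m_f = exp(Δv / v_e) = exp(1630 / 4120.0) = exp(0.3956) = 1.4853.
m_f = m₀ / 1.4853 = 187,200 / 1.4853 = 126,035 kg.

final mass ≈ 126000 kg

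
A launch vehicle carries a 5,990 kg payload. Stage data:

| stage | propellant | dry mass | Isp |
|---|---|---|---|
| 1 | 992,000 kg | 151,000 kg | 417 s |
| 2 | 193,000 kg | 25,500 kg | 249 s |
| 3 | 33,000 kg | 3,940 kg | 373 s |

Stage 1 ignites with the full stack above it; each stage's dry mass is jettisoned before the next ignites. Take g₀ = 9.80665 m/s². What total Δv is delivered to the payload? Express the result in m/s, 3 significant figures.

Ignition mass of stage 1 = 992,000+151,000 + 193,000+25,500 + 33,000+3,940 + 5,990 = 1,404,430 kg.
Stage 1: m₀ = 1,404,430 kg, m_f = 1,404,430 − 992,000 = 412,430 kg; Δv = 417×9.80665×ln(3.405) = 4089.4×1.2253 ≈ 5011 m/s.
Stage 2: m₀ = 261,430 kg, m_f = 261,430 − 193,000 = 68,430 kg; Δv = 249×9.80665×ln(3.82) = 2441.9×1.3404 ≈ 3273 m/s.
Stage 3: m₀ = 42,930 kg, m_f = 42,930 − 33,000 = 9,930 kg; Δv = 373×9.80665×ln(4.323) = 3657.9×1.4640 ≈ 5355 m/s.
Total Δv = 5011 + 3273 + 5355 = 13639 m/s.

Δv ≈ 13600 m/s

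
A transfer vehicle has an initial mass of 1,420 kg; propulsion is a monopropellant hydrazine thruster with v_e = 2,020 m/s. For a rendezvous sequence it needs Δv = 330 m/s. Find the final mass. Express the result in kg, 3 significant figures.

final mass ≈ 1210 kg

Using Δv = v_e ln(m₀/m_f): m₀/m_f = exp(Δv / v_e) = exp(330 / 2020.0) = exp(0.1634) = 1.1775.
m_f = m₀ / 1.1775 = 1,420 / 1.1775 = 1,205.94 kg.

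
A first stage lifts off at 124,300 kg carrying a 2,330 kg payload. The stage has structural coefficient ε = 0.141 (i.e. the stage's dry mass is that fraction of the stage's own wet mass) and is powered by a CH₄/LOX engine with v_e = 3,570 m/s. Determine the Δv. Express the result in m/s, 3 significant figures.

Δv ≈ 6610 m/s

Stage wet mass = m₀ − payload = 124,300 − 2,330 = 121,970 kg.
Stage dry mass = ε × stage wet mass = 0.141 × 121,970 = 17,197.8 kg.
Burnout mass m_f = stage dry + payload = 17,197.8 + 2,330 = 19,527.8 kg.
Using Δv = v_e ln(m₀/m_f): Δv = v_e · ln(124,300/19,527.8) = 3570.0 × ln(6.365) = 3570.0 × 1.8509 ≈ 6608 m/s.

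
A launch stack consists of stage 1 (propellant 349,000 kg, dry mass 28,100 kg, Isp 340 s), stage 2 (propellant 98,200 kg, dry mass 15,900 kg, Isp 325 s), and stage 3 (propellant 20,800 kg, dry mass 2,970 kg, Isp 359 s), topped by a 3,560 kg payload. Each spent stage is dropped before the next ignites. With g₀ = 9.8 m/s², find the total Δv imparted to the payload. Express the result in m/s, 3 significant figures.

Δv ≈ 12500 m/s

Ignition mass of stage 1 = 349,000+28,100 + 98,200+15,900 + 20,800+2,970 + 3,560 = 518,530 kg.
Stage 1: m₀ = 518,530 kg, m_f = 518,530 − 349,000 = 169,530 kg; Δv = 340×9.8×ln(3.059) = 3332.0×1.1180 ≈ 3725 m/s.
Stage 2: m₀ = 141,430 kg, m_f = 141,430 − 98,200 = 43,230 kg; Δv = 325×9.8×ln(3.272) = 3185.0×1.1853 ≈ 3775 m/s.
Stage 3: m₀ = 27,330 kg, m_f = 27,330 − 20,800 = 6,530 kg; Δv = 359×9.8×ln(4.185) = 3518.2×1.4316 ≈ 5037 m/s.
Total Δv = 3725 + 3775 + 5037 = 12537 m/s.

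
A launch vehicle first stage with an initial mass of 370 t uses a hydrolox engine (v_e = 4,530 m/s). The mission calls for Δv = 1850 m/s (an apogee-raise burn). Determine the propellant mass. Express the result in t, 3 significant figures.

Rocket equation: m₀/m_f = exp(Δv / v_e) = exp(1850 / 4530.0) = exp(0.4084) = 1.5044.
m_f = 370 / 1.5044 = 245.945 t, so propellant = m₀ − m_f = 370 − 245.945 = 124.055 t.

propellant mass ≈ 124 t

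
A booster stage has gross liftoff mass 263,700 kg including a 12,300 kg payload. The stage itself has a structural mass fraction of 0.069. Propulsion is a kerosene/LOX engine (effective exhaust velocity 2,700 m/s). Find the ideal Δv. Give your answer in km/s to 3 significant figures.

Stage wet mass = m₀ − payload = 263,700 − 12,300 = 251,400 kg.
Stage dry mass = ε × stage wet mass = 0.069 × 251,400 = 17,346.6 kg.
Burnout mass m_f = stage dry + payload = 17,346.6 + 12,300 = 29,646.6 kg.
Rocket equation: Δv = v_e · ln(263,700/29,646.6) = 2700.0 × ln(8.895) = 2700.0 × 2.1855 ≈ 5901 m/s.

Δv ≈ 5.90 km/s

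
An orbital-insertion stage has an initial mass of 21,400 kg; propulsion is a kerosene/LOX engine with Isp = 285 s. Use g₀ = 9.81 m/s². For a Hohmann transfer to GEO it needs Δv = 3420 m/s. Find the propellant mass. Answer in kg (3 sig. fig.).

v_e = Isp · g₀ = 285 × 9.81 = 2795.9 m/s.
From the ideal rocket equation, m₀/m_f = exp(Δv / v_e) = exp(3420 / 2795.9) = exp(1.2232) = 3.3982.
m_f = 21,400 / 3.3982 = 6,297.45 kg, so propellant = m₀ − m_f = 21,400 − 6,297.45 = 15,102.55 kg.

propellant mass ≈ 15100 kg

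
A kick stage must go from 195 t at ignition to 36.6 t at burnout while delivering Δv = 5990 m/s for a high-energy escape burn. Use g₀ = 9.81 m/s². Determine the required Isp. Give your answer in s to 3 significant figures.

Isp ≈ 365 s

ln(m₀/m_f) = ln(195000/36600) = ln(5.328) = 1.6730.
Rocket equation: v_e = Δv / ln(m₀/m_f) = 5990 / 1.6730 = 3580.5 m/s.
Isp = v_e / g₀ = 3580.5 / 9.81 = 365.0 s.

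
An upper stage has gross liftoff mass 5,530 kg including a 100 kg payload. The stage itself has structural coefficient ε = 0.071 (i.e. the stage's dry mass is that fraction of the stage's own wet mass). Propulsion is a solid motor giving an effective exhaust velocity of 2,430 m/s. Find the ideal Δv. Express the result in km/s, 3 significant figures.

Stage wet mass = m₀ − payload = 5,530 − 100 = 5,430 kg.
Stage dry mass = ε × stage wet mass = 0.071 × 5,430 = 385.53 kg.
Burnout mass m_f = stage dry + payload = 385.53 + 100 = 485.53 kg.
Δv = v_e · ln(5,530/485.53) = 2430.0 × ln(11.39) = 2430.0 × 2.4327 ≈ 5911 m/s.

Δv ≈ 5.91 km/s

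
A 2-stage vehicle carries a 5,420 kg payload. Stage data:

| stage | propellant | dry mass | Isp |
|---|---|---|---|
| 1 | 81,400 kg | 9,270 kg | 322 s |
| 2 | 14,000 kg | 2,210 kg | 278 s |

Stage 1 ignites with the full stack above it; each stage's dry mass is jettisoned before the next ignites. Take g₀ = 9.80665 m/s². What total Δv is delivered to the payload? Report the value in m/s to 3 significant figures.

Δv ≈ 6920 m/s

Ignition mass of stage 1 = 81,400+9,270 + 14,000+2,210 + 5,420 = 112,300 kg.
Stage 1: m₀ = 112,300 kg, m_f = 112,300 − 81,400 = 30,900 kg; Δv = 322×9.80665×ln(3.634) = 3157.7×1.2904 ≈ 4075 m/s.
Stage 2: m₀ = 21,630 kg, m_f = 21,630 − 14,000 = 7,630 kg; Δv = 278×9.80665×ln(2.835) = 2726.2×1.0420 ≈ 2841 m/s.
Total Δv = 4075 + 2841 = 6916 m/s.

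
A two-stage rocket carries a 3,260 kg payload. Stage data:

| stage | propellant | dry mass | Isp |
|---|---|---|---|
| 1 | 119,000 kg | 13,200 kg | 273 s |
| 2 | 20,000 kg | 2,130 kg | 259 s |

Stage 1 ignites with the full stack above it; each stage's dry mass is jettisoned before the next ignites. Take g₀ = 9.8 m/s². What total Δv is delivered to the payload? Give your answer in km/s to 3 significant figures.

Ignition mass of stage 1 = 119,000+13,200 + 20,000+2,130 + 3,260 = 157,590 kg.
Stage 1: m₀ = 157,590 kg, m_f = 157,590 − 119,000 = 38,590 kg; Δv = 273×9.8×ln(4.084) = 2675.4×1.4070 ≈ 3764 m/s.
Stage 2: m₀ = 25,390 kg, m_f = 25,390 − 20,000 = 5,390 kg; Δv = 259×9.8×ln(4.711) = 2538.2×1.5498 ≈ 3934 m/s.
Total Δv = 3764 + 3934 = 7698 m/s.

Δv ≈ 7.70 km/s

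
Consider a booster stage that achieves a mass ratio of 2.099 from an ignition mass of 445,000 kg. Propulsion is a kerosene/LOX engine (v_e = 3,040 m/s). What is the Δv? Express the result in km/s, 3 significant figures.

Δv ≈ 2.25 km/s

From the ideal rocket equation, Δv = v_e · ln(2.099) = 3040.0 × 0.7415 ≈ 2254.0 m/s.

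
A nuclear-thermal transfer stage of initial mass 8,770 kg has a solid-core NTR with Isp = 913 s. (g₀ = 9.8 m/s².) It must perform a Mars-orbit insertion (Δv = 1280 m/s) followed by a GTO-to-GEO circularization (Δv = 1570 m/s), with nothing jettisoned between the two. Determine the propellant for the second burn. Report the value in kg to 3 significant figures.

propellant for the second burn ≈ 1220 kg

v_e = Isp · g₀ = 913 × 9.8 = 8947.4 m/s.
After the first burn: m = 8770 × exp(−1280/8947.4) = 8770 × 0.86670 = 7,600.96 kg.
After the second burn: m = 7,600.96 × exp(−1570/8947.4) = 7,600.96 × 0.83906 = 6,377.66 kg.
Second-burn propellant = 7,600.96 − 6,377.66 = 1,223.3 kg.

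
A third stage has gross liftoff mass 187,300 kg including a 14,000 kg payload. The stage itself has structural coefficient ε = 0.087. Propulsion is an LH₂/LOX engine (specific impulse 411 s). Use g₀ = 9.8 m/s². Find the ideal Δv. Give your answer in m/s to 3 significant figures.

Δv ≈ 7500 m/s

Stage wet mass = m₀ − payload = 187,300 − 14,000 = 173,300 kg.
Stage dry mass = ε × stage wet mass = 0.087 × 173,300 = 15,077.1 kg.
Burnout mass m_f = stage dry + payload = 15,077.1 + 14,000 = 29,077.1 kg.
v_e = Isp · g₀ = 411 × 9.8 = 4027.8 m/s.
Δv = v_e · ln(187,300/29,077.1) = 4027.8 × ln(6.441) = 4027.8 × 1.8628 ≈ 7503 m/s.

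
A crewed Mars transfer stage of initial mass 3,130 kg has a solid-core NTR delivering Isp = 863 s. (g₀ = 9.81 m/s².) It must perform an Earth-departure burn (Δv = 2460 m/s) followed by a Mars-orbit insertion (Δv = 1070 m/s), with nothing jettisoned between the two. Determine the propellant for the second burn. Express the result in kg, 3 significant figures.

propellant for the second burn ≈ 278 kg

v_e = Isp · g₀ = 863 × 9.81 = 8466.0 m/s.
After the first burn: m = 3130 × exp(−2460/8466.0) = 3130 × 0.74783 = 2,340.71 kg.
After the second burn: m = 2,340.71 × exp(−1070/8466.0) = 2,340.71 × 0.88127 = 2,062.8 kg.
Second-burn propellant = 2,340.71 − 2,062.8 = 277.91 kg.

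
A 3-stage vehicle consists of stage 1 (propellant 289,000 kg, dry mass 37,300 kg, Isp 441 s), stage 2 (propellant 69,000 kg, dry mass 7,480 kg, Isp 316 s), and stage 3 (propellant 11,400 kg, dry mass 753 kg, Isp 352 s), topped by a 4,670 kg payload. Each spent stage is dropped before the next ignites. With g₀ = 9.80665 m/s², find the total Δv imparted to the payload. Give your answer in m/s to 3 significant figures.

Δv ≈ 13100 m/s

Ignition mass of stage 1 = 289,000+37,300 + 69,000+7,480 + 11,400+753 + 4,670 = 419,603 kg.
Stage 1: m₀ = 419,603 kg, m_f = 419,603 − 289,000 = 130,603 kg; Δv = 441×9.80665×ln(3.213) = 4324.7×1.1671 ≈ 5048 m/s.
Stage 2: m₀ = 93,303 kg, m_f = 93,303 − 69,000 = 24,303 kg; Δv = 316×9.80665×ln(3.839) = 3098.9×1.3453 ≈ 4169 m/s.
Stage 3: m₀ = 16,823 kg, m_f = 16,823 − 11,400 = 5,423 kg; Δv = 352×9.80665×ln(3.102) = 3451.9×1.1321 ≈ 3908 m/s.
Total Δv = 5048 + 4169 + 3908 = 13125 m/s.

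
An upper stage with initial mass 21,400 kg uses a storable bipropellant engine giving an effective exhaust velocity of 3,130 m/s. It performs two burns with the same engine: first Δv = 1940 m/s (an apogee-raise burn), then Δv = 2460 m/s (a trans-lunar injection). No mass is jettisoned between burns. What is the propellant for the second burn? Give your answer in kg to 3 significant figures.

propellant for the second burn ≈ 6270 kg

After the first burn: m = 21400 × exp(−1940/3130.0) = 21400 × 0.53805 = 11,514.3 kg.
After the second burn: m = 11,514.3 × exp(−2460/3130.0) = 11,514.3 × 0.45569 = 5,246.95 kg.
Second-burn propellant = 11,514.3 − 5,246.95 = 6,267.35 kg.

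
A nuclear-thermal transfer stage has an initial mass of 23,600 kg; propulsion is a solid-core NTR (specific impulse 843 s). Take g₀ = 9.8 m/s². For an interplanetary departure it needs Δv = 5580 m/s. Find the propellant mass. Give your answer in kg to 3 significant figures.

propellant mass ≈ 11600 kg

v_e = Isp · g₀ = 843 × 9.8 = 8261.4 m/s.
Rocket equation: m₀/m_f = exp(Δv / v_e) = exp(5580 / 8261.4) = exp(0.6754) = 1.9649.
m_f = 23,600 / 1.9649 = 12,010.8 kg, so propellant = m₀ − m_f = 23,600 − 12,010.8 = 11,589.2 kg.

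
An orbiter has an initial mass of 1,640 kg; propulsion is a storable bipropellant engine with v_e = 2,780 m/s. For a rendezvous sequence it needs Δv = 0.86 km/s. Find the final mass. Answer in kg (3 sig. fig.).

Using Δv = v_e ln(m₀/m_f): m₀/m_f = exp(Δv / v_e) = exp(860 / 2780.0) = exp(0.3094) = 1.3625.
m_f = m₀ / 1.3625 = 1,640 / 1.3625 = 1,203.67 kg.

final mass ≈ 1200 kg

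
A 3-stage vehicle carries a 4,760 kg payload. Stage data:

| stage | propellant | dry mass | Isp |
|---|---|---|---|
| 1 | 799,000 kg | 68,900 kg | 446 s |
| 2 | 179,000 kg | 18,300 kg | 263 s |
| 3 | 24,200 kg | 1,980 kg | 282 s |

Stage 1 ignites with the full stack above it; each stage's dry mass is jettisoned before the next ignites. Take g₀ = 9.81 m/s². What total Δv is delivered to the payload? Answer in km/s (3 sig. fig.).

Ignition mass of stage 1 = 799,000+68,900 + 179,000+18,300 + 24,200+1,980 + 4,760 = 1,096,140 kg.
Stage 1: m₀ = 1,096,140 kg, m_f = 1,096,140 − 799,000 = 297,140 kg; Δv = 446×9.81×ln(3.689) = 4375.3×1.3053 ≈ 5711 m/s.
Stage 2: m₀ = 228,240 kg, m_f = 228,240 − 179,000 = 49,240 kg; Δv = 263×9.81×ln(4.635) = 2580.0×1.5337 ≈ 3957 m/s.
Stage 3: m₀ = 30,940 kg, m_f = 30,940 − 24,200 = 6,740 kg; Δv = 282×9.81×ln(4.591) = 2766.4×1.5240 ≈ 4216 m/s.
Total Δv = 5711 + 3957 + 4216 = 13884 m/s.

Δv ≈ 13.9 km/s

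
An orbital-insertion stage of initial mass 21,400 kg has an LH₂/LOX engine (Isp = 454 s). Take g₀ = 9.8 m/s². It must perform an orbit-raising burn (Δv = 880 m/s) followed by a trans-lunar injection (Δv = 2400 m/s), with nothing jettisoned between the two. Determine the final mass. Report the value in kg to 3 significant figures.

final mass ≈ 10200 kg

v_e = Isp · g₀ = 454 × 9.8 = 4449.2 m/s.
After the first burn: m = 21400 × exp(−880/4449.2) = 21400 × 0.82054 = 17,559.6 kg.
After the second burn: m = 17,559.6 × exp(−2400/4449.2) = 17,559.6 × 0.58308 = 10,238.7 kg.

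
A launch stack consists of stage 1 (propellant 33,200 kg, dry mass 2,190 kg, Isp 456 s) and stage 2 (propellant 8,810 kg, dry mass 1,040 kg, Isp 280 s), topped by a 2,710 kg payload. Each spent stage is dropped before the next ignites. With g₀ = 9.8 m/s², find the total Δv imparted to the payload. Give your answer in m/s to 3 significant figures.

Δv ≈ 8590 m/s

Ignition mass of stage 1 = 33,200+2,190 + 8,810+1,040 + 2,710 = 47,950 kg.
Stage 1: m₀ = 47,950 kg, m_f = 47,950 − 33,200 = 14,750 kg; Δv = 456×9.8×ln(3.251) = 4468.8×1.1789 ≈ 5268 m/s.
Stage 2: m₀ = 12,560 kg, m_f = 12,560 − 8,810 = 3,750 kg; Δv = 280×9.8×ln(3.349) = 2744.0×1.2088 ≈ 3317 m/s.
Total Δv = 5268 + 3317 = 8585 m/s.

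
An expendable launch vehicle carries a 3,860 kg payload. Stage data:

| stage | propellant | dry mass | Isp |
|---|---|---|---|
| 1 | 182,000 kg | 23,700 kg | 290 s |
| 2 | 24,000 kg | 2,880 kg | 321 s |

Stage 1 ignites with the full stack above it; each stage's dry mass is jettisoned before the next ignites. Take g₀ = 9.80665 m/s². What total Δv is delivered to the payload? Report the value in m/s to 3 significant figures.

Δv ≈ 8950 m/s

Ignition mass of stage 1 = 182,000+23,700 + 24,000+2,880 + 3,860 = 236,440 kg.
Stage 1: m₀ = 236,440 kg, m_f = 236,440 − 182,000 = 54,440 kg; Δv = 290×9.80665×ln(4.343) = 2843.9×1.4686 ≈ 4177 m/s.
Stage 2: m₀ = 30,740 kg, m_f = 30,740 − 24,000 = 6,740 kg; Δv = 321×9.80665×ln(4.561) = 3147.9×1.5175 ≈ 4777 m/s.
Total Δv = 4177 + 4777 = 8954 m/s.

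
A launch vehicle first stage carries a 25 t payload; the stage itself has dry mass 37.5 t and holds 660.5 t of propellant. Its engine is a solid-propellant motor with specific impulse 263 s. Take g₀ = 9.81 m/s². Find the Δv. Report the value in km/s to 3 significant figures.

Δv ≈ 6.32 km/s

v_e = Isp · g₀ = 263 × 9.81 = 2580.0 m/s.
m₀ = payload + dry + propellant = 25 + 37.5 + 660.5 = 723 t.
m_f = payload + dry = 25 + 37.5 = 62.5 t.
By the Tsiolkovsky rocket equation, Δv = v_e · ln(m₀/m_f) = 2580.0 × ln(11.57) = 2580.0 × 2.4482 ≈ 6316.5 m/s.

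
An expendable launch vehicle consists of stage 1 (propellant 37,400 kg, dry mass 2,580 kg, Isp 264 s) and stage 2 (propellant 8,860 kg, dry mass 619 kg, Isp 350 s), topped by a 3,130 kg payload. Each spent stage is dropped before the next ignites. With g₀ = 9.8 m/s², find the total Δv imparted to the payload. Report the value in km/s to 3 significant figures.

Δv ≈ 7.37 km/s

Ignition mass of stage 1 = 37,400+2,580 + 8,860+619 + 3,130 = 52,589 kg.
Stage 1: m₀ = 52,589 kg, m_f = 52,589 − 37,400 = 15,189 kg; Δv = 264×9.8×ln(3.462) = 2587.2×1.2419 ≈ 3213 m/s.
Stage 2: m₀ = 12,609 kg, m_f = 12,609 − 8,860 = 3,749 kg; Δv = 350×9.8×ln(3.363) = 3430.0×1.2129 ≈ 4160 m/s.
Total Δv = 3213 + 4160 = 7373 m/s.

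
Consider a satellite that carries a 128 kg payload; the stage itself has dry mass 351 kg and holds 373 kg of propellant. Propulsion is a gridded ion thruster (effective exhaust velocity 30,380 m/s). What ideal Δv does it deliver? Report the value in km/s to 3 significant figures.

m₀ = payload + dry + propellant = 128 + 351 + 373 = 852 kg.
m_f = payload + dry = 128 + 351 = 479 kg.
Using Δv = v_e ln(m₀/m_f): Δv = v_e · ln(m₀/m_f) = 30380.0 × ln(1.779) = 30380.0 × 0.5759 ≈ 17495.4 m/s.

Δv ≈ 17.5 km/s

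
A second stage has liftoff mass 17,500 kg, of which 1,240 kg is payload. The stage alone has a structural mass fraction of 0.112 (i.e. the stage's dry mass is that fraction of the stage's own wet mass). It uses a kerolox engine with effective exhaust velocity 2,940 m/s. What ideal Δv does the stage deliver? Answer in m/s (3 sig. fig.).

Stage wet mass = m₀ − payload = 17,500 − 1,240 = 16,260 kg.
Stage dry mass = ε × stage wet mass = 0.112 × 16,260 = 1,821.12 kg.
Burnout mass m_f = stage dry + payload = 1,821.12 + 1,240 = 3,061.12 kg.
Using Δv = v_e ln(m₀/m_f): Δv = v_e · ln(17,500/3,061.12) = 2940.0 × ln(5.717) = 2940.0 × 1.7434 ≈ 5126 m/s.

Δv ≈ 5130 m/s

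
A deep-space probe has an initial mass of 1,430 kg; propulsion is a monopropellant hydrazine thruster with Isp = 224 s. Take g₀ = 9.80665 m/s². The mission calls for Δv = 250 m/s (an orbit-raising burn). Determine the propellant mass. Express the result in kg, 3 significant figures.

v_e = Isp · g₀ = 224 × 9.80665 = 2196.7 m/s.
Rocket equation: m₀/m_f = exp(Δv / v_e) = exp(250 / 2196.7) = exp(0.1138) = 1.1205.
m_f = 1,430 / 1.1205 = 1,276.22 kg, so propellant = m₀ − m_f = 1,430 − 1,276.22 = 153.78 kg.

propellant mass ≈ 154 kg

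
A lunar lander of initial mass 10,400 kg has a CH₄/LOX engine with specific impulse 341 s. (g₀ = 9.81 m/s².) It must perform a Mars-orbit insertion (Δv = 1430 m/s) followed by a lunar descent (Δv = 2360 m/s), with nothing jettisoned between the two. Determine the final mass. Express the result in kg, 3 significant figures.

final mass ≈ 3350 kg

v_e = Isp · g₀ = 341 × 9.81 = 3345.2 m/s.
After the first burn: m = 10400 × exp(−1430/3345.2) = 10400 × 0.65215 = 6,782.36 kg.
After the second burn: m = 6,782.36 × exp(−2360/3345.2) = 6,782.36 × 0.49387 = 3,349.6 kg.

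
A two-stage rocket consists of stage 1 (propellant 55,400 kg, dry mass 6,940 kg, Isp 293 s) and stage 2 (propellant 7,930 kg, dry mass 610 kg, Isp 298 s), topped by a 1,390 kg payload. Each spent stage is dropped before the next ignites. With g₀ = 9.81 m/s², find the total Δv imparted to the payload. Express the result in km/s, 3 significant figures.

Ignition mass of stage 1 = 55,400+6,940 + 7,930+610 + 1,390 = 72,270 kg.
Stage 1: m₀ = 72,270 kg, m_f = 72,270 − 55,400 = 16,870 kg; Δv = 293×9.81×ln(4.284) = 2874.3×1.4549 ≈ 4182 m/s.
Stage 2: m₀ = 9,930 kg, m_f = 9,930 − 7,930 = 2,000 kg; Δv = 298×9.81×ln(4.965) = 2923.4×1.6024 ≈ 4684 m/s.
Total Δv = 4182 + 4684 = 8866 m/s.

Δv ≈ 8.87 km/s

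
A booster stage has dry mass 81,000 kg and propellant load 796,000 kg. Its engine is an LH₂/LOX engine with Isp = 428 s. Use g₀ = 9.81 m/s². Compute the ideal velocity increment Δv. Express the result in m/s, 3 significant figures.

v_e = Isp · g₀ = 428 × 9.81 = 4198.7 m/s.
m₀ = m_dry + m_prop = 81,000 + 796,000 = 877,000 kg.
Δv = v_e · ln(m₀/m_f) = 4198.7 × ln(10.83) = 4198.7 × 2.3821 ≈ 10001.5 m/s.

Δv ≈ 10000 m/s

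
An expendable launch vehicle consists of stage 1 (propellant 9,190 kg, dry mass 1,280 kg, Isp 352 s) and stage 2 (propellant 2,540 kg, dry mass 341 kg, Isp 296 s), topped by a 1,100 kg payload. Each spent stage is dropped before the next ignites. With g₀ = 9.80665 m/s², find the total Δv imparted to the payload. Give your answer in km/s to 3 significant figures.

Δv ≈ 6.44 km/s

Ignition mass of stage 1 = 9,190+1,280 + 2,540+341 + 1,100 = 14,451 kg.
Stage 1: m₀ = 14,451 kg, m_f = 14,451 − 9,190 = 5,261 kg; Δv = 352×9.80665×ln(2.747) = 3451.9×1.0104 ≈ 3488 m/s.
Stage 2: m₀ = 3,981 kg, m_f = 3,981 − 2,540 = 1,441 kg; Δv = 296×9.80665×ln(2.763) = 2902.8×1.0162 ≈ 2950 m/s.
Total Δv = 3488 + 2950 = 6438 m/s.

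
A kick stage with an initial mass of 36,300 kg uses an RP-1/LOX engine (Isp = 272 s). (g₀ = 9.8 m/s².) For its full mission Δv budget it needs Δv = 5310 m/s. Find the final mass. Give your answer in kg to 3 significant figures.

v_e = Isp · g₀ = 272 × 9.8 = 2665.6 m/s.
From the ideal rocket equation, m₀/m_f = exp(Δv / v_e) = exp(5310 / 2665.6) = exp(1.9920) = 7.3305.
m_f = m₀ / 7.3305 = 36,300 / 7.3305 = 4,951.91 kg.

final mass ≈ 4950 kg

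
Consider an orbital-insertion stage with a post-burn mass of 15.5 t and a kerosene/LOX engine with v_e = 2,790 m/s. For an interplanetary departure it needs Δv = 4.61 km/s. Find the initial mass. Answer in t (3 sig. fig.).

From the ideal rocket equation, m₀/m_f = exp(Δv / v_e) = exp(4610 / 2790.0) = exp(1.6523) = 5.2191.
m₀ = m_f × 5.2191 = 15.5 × 5.2191 = 80.8961 t.

initial mass ≈ 80.9 t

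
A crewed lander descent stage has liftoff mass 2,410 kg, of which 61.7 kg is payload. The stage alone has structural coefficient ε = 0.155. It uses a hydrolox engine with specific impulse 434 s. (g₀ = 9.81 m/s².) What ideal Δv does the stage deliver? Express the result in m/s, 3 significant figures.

Stage wet mass = m₀ − payload = 2,410 − 61.7 = 2,348.3 kg.
Stage dry mass = ε × stage wet mass = 0.155 × 2,348.3 = 363.987 kg.
Burnout mass m_f = stage dry + payload = 363.987 + 61.7 = 425.687 kg.
v_e = Isp · g₀ = 434 × 9.81 = 4257.5 m/s.
Δv = v_e · ln(2,410/425.687) = 4257.5 × ln(5.661) = 4257.5 × 1.7337 ≈ 7381 m/s.

Δv ≈ 7380 m/s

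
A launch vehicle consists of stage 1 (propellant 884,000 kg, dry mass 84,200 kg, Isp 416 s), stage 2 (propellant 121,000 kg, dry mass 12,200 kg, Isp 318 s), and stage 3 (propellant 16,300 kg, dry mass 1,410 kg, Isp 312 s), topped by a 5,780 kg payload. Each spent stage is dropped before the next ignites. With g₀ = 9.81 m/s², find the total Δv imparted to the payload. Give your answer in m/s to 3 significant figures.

Ignition mass of stage 1 = 884,000+84,200 + 121,000+12,200 + 16,300+1,410 + 5,780 = 1,124,890 kg.
Stage 1: m₀ = 1,124,890 kg, m_f = 1,124,890 − 884,000 = 240,890 kg; Δv = 416×9.81×ln(4.67) = 4081.0×1.5411 ≈ 6289 m/s.
Stage 2: m₀ = 156,690 kg, m_f = 156,690 − 121,000 = 35,690 kg; Δv = 318×9.81×ln(4.39) = 3119.6×1.4794 ≈ 4615 m/s.
Stage 3: m₀ = 23,490 kg, m_f = 23,490 − 16,300 = 7,190 kg; Δv = 312×9.81×ln(3.267) = 3060.7×1.1839 ≈ 3624 m/s.
Total Δv = 6289 + 4615 + 3624 = 14528 m/s.

Δv ≈ 14500 m/s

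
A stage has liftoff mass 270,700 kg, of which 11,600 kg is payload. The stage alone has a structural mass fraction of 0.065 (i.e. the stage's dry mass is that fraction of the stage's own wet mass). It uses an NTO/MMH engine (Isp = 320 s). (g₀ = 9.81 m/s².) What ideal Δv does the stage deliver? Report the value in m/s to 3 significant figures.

Δv ≈ 7070 m/s

Stage wet mass = m₀ − payload = 270,700 − 11,600 = 259,100 kg.
Stage dry mass = ε × stage wet mass = 0.065 × 259,100 = 16,841.5 kg.
Burnout mass m_f = stage dry + payload = 16,841.5 + 11,600 = 28,441.5 kg.
v_e = Isp · g₀ = 320 × 9.81 = 3139.2 m/s.
Using Δv = v_e ln(m₀/m_f): Δv = v_e · ln(270,700/28,441.5) = 3139.2 × ln(9.518) = 3139.2 × 2.2532 ≈ 7073 m/s.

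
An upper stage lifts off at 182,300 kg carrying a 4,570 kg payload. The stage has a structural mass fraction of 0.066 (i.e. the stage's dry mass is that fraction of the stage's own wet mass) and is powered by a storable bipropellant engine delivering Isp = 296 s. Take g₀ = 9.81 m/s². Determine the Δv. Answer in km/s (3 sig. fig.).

Δv ≈ 7.01 km/s

Stage wet mass = m₀ − payload = 182,300 − 4,570 = 177,730 kg.
Stage dry mass = ε × stage wet mass = 0.066 × 177,730 = 11,730.2 kg.
Burnout mass m_f = stage dry + payload = 11,730.2 + 4,570 = 16,300.2 kg.
v_e = Isp · g₀ = 296 × 9.81 = 2903.8 m/s.
Rocket equation: Δv = v_e · ln(182,300/16,300.2) = 2903.8 × ln(11.18) = 2903.8 × 2.4145 ≈ 7011 m/s.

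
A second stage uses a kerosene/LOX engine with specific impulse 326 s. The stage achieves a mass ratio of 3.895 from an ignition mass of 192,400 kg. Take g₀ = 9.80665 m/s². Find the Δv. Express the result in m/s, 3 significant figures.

v_e = Isp · g₀ = 326 × 9.80665 = 3197.0 m/s.
Δv = v_e · ln(3.895) = 3197.0 × 1.3597 ≈ 4346.9 m/s.

Δv ≈ 4350 m/s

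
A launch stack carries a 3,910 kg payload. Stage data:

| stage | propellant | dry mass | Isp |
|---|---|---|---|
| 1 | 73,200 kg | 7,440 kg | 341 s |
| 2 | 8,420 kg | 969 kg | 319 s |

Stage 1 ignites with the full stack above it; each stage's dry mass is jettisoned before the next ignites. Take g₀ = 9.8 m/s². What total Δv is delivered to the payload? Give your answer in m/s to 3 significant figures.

Δv ≈ 8180 m/s

Ignition mass of stage 1 = 73,200+7,440 + 8,420+969 + 3,910 = 93,939 kg.
Stage 1: m₀ = 93,939 kg, m_f = 93,939 − 73,200 = 20,739 kg; Δv = 341×9.8×ln(4.53) = 3341.8×1.5106 ≈ 5048 m/s.
Stage 2: m₀ = 13,299 kg, m_f = 13,299 − 8,420 = 4,879 kg; Δv = 319×9.8×ln(2.726) = 3126.2×1.0027 ≈ 3135 m/s.
Total Δv = 5048 + 3135 = 8183 m/s.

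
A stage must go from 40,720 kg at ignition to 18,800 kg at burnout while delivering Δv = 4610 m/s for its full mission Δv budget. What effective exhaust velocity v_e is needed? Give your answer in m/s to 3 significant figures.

ln(m₀/m_f) = ln(40720/18800) = ln(2.166) = 0.7729.
v_e = Δv / ln(m₀/m_f) = 4610 / 0.7729 = 5964.8 m/s.

v_e ≈ 5960 m/s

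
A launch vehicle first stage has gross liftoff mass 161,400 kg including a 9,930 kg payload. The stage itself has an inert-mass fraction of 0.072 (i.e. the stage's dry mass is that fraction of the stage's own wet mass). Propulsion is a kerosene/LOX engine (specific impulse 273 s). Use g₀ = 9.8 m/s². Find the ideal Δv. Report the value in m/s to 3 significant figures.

Δv ≈ 5480 m/s

Stage wet mass = m₀ − payload = 161,400 − 9,930 = 151,470 kg.
Stage dry mass = ε × stage wet mass = 0.072 × 151,470 = 10,905.8 kg.
Burnout mass m_f = stage dry + payload = 10,905.8 + 9,930 = 20,835.8 kg.
v_e = Isp · g₀ = 273 × 9.8 = 2675.4 m/s.
Using Δv = v_e ln(m₀/m_f): Δv = v_e · ln(161,400/20,835.8) = 2675.4 × ln(7.746) = 2675.4 × 2.0472 ≈ 5477 m/s.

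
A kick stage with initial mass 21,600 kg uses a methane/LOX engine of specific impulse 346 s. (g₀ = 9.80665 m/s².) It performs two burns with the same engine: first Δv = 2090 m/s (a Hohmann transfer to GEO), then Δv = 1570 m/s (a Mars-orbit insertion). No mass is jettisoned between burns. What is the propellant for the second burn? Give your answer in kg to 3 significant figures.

v_e = Isp · g₀ = 346 × 9.80665 = 3393.1 m/s.
After the first burn: m = 21600 × exp(−2090/3393.1) = 21600 × 0.54012 = 11,666.6 kg.
After the second burn: m = 11,666.6 × exp(−1570/3393.1) = 11,666.6 × 0.62958 = 7,345.06 kg.
Second-burn propellant = 11,666.6 − 7,345.06 = 4,321.54 kg.

propellant for the second burn ≈ 4320 kg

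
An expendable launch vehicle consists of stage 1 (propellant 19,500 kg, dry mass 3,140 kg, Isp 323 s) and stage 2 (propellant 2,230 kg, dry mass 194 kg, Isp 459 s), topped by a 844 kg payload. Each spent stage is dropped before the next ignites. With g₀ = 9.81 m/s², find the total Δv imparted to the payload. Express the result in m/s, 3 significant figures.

Δv ≈ 9590 m/s

Ignition mass of stage 1 = 19,500+3,140 + 2,230+194 + 844 = 25,908 kg.
Stage 1: m₀ = 25,908 kg, m_f = 25,908 − 19,500 = 6,408 kg; Δv = 323×9.81×ln(4.043) = 3168.6×1.3970 ≈ 4427 m/s.
Stage 2: m₀ = 3,268 kg, m_f = 3,268 − 2,230 = 1,038 kg; Δv = 459×9.81×ln(3.148) = 4502.8×1.1469 ≈ 5164 m/s.
Total Δv = 4427 + 5164 = 9591 m/s.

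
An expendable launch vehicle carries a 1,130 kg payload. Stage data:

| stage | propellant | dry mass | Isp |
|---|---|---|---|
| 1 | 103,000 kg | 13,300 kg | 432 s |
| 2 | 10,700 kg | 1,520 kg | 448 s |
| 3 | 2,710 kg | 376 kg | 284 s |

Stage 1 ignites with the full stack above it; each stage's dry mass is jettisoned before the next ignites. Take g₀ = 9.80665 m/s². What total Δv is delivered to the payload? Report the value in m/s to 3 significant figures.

Δv ≈ 13800 m/s

Ignition mass of stage 1 = 103,000+13,300 + 10,700+1,520 + 2,710+376 + 1,130 = 132,736 kg.
Stage 1: m₀ = 132,736 kg, m_f = 132,736 − 103,000 = 29,736 kg; Δv = 432×9.80665×ln(4.464) = 4236.5×1.4960 ≈ 6338 m/s.
Stage 2: m₀ = 16,436 kg, m_f = 16,436 − 10,700 = 5,736 kg; Δv = 448×9.80665×ln(2.865) = 4393.4×1.0527 ≈ 4625 m/s.
Stage 3: m₀ = 4,216 kg, m_f = 4,216 − 2,710 = 1,506 kg; Δv = 284×9.80665×ln(2.799) = 2785.1×1.0294 ≈ 2867 m/s.
Total Δv = 6338 + 4625 + 2867 = 13830 m/s.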